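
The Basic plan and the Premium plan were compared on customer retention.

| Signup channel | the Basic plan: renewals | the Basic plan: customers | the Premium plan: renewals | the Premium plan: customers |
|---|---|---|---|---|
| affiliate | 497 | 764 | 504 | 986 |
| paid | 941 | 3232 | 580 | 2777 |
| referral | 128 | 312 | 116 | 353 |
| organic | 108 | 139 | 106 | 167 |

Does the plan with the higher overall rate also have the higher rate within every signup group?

Yes

Affiliate: the Basic plan 497/764 = 65.1%, the Premium plan 504/986 = 51.1% → the Basic plan
Paid: the Basic plan 941/3232 = 29.1%, the Premium plan 580/2777 = 20.9% → the Basic plan
Referral: the Basic plan 128/312 = 41.0%, the Premium plan 116/353 = 32.9% → the Basic plan
Organic: the Basic plan 108/139 = 77.7%, the Premium plan 106/167 = 63.5% → the Basic plan
Overall: the Basic plan 1674/4447 = 37.6%, the Premium plan 1306/4283 = 30.5% → the Basic plan
The Basic plan wins overall and in every signup group — no reversal.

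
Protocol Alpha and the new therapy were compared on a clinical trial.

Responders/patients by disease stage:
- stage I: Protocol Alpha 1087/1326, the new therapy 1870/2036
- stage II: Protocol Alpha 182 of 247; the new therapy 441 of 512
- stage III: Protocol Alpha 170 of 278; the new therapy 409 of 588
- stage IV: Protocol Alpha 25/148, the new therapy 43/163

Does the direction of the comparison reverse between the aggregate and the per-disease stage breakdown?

Stage I: Protocol Alpha 1087/1326 = 82.0%, the new therapy 1870/2036 = 91.8% → the new therapy
Stage II: Protocol Alpha 182/247 = 73.7%, the new therapy 441/512 = 86.1% → the new therapy
Stage III: Protocol Alpha 170/278 = 61.2%, the new therapy 409/588 = 69.6% → the new therapy
Stage IV: Protocol Alpha 25/148 = 16.9%, the new therapy 43/163 = 26.4% → the new therapy
Overall: Protocol Alpha 1464/1999 = 73.2%, the new therapy 2763/3299 = 83.8% → the new therapy
The new therapy wins overall and in every disease group — no reversal.

No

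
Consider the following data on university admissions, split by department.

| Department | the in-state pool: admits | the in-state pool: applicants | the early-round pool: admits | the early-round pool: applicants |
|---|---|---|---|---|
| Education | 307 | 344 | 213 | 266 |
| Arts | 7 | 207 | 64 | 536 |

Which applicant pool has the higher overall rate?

the in-state pool

Education: the in-state pool 307/344 = 89.2%, the early-round pool 213/266 = 80.1% → the in-state pool
Arts: the in-state pool 7/207 = 3.4%, the early-round pool 64/536 = 11.9% → the early-round pool
Overall: the in-state pool 314/551 = 57.0%, the early-round pool 277/802 = 34.5% → the in-state pool
(Neither sweeps every department group, but the in-state pool has the higher pooled rate.)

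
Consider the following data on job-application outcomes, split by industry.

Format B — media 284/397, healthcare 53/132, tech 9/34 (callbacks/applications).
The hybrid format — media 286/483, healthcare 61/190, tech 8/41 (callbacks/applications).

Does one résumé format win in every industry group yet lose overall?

No

Media: Format B 284/397 = 71.5%, the hybrid format 286/483 = 59.2% → Format B
Healthcare: Format B 53/132 = 40.2%, the hybrid format 61/190 = 32.1% → Format B
Tech: Format B 9/34 = 26.5%, the hybrid format 8/41 = 19.5% → Format B
Overall: Format B 346/563 = 61.5%, the hybrid format 355/714 = 49.7% → Format B
Format B wins overall and in every industry group — no reversal.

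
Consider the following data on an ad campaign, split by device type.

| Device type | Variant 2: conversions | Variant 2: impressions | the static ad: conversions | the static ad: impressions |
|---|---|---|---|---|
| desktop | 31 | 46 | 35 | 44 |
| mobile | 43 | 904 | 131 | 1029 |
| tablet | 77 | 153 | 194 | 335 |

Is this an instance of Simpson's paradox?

No

Desktop: Variant 2 31/46 = 67.4%, the static ad 35/44 = 79.5% → the static ad
Mobile: Variant 2 43/904 = 4.8%, the static ad 131/1029 = 12.7% → the static ad
Tablet: Variant 2 77/153 = 50.3%, the static ad 194/335 = 57.9% → the static ad
Overall: Variant 2 151/1103 = 13.7%, the static ad 360/1408 = 25.6% → the static ad
The static ad wins overall and in every device group — no reversal.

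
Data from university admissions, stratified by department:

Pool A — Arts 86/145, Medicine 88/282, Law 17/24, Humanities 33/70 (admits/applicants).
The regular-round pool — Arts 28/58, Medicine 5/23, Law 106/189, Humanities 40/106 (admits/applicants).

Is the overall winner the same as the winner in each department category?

No

Arts: Pool A 86/145 = 59.3%, the regular-round pool 28/58 = 48.3% → Pool A
Medicine: Pool A 88/282 = 31.2%, the regular-round pool 5/23 = 21.7% → Pool A
Law: Pool A 17/24 = 70.8%, the regular-round pool 106/189 = 56.1% → Pool A
Humanities: Pool A 33/70 = 47.1%, the regular-round pool 40/106 = 37.7% → Pool A
Overall: Pool A 224/521 = 43.0%, the regular-round pool 179/376 = 47.6% → the regular-round pool
Pool A wins each department group but the regular-round pool wins overall — the comparison reverses. Pool A's applicants skew toward Medicine, which has a lower base rate.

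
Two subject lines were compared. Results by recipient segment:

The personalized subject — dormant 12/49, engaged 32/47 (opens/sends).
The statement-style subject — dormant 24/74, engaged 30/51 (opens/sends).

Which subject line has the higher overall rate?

Dormant: the personalized subject 12/49 = 24.5%, the statement-style subject 24/74 = 32.4% → the statement-style subject
Engaged: the personalized subject 32/47 = 68.1%, the statement-style subject 30/51 = 58.8% → the personalized subject
Overall: the personalized subject 44/96 = 45.8%, the statement-style subject 54/125 = 43.2% → the personalized subject
(Neither sweeps every recipient group, but the personalized subject has the higher pooled rate.)

the personalized subject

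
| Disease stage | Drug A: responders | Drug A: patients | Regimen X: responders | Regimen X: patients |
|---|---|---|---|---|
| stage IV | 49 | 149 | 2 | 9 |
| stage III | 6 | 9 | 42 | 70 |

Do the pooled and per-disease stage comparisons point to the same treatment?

Stage IV: Drug A 49/149 = 32.9%, Regimen X 2/9 = 22.2% → Drug A
Stage III: Drug A 6/9 = 66.7%, Regimen X 42/70 = 60.0% → Drug A
Overall: Drug A 55/158 = 34.8%, Regimen X 44/79 = 55.7% → Regimen X
Drug A wins each disease group but Regimen X wins overall — the comparison reverses. Drug A's patients skew toward stage IV, which has a lower base rate.

No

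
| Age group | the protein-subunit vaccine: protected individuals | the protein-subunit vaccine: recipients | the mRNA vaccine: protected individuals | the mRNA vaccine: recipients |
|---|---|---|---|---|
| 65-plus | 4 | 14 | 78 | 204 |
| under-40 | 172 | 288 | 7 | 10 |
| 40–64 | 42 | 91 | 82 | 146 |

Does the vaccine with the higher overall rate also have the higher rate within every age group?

No

65-plus: the protein-subunit vaccine 4/14 = 28.6%, the mRNA vaccine 78/204 = 38.2% → the mRNA vaccine
Under-40: the protein-subunit vaccine 172/288 = 59.7%, the mRNA vaccine 7/10 = 70.0% → the mRNA vaccine
40–64: the protein-subunit vaccine 42/91 = 46.2%, the mRNA vaccine 82/146 = 56.2% → the mRNA vaccine
Overall: the protein-subunit vaccine 218/393 = 55.5%, the mRNA vaccine 167/360 = 46.4% → the protein-subunit vaccine
The mRNA vaccine wins each age group but the protein-subunit vaccine wins overall — the comparison reverses. The mRNA vaccine's recipients skew toward 65-plus, which has a lower base rate.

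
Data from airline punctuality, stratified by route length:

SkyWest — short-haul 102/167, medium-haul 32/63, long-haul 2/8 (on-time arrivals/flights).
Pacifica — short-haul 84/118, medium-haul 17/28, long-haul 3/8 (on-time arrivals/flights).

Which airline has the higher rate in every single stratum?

Short-haul: SkyWest 102/167 = 61.1%, Pacifica 84/118 = 71.2% → Pacifica
Medium-haul: SkyWest 32/63 = 50.8%, Pacifica 17/28 = 60.7% → Pacifica
Long-haul: SkyWest 2/8 = 25.0%, Pacifica 3/8 = 37.5% → Pacifica
Pacifica has the higher rate in all 3 groups.

Pacifica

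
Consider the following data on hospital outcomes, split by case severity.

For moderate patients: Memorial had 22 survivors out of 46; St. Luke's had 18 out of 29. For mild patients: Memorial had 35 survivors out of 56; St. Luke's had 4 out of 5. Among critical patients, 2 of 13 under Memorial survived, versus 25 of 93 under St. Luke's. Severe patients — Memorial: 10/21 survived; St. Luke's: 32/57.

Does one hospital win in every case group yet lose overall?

Moderate: Memorial 22/46 = 47.8%, St. Luke's 18/29 = 62.1% → St. Luke's
Mild: Memorial 35/56 = 62.5%, St. Luke's 4/5 = 80.0% → St. Luke's
Critical: Memorial 2/13 = 15.4%, St. Luke's 25/93 = 26.9% → St. Luke's
Severe: Memorial 10/21 = 47.6%, St. Luke's 32/57 = 56.1% → St. Luke's
Overall: Memorial 69/136 = 50.7%, St. Luke's 79/184 = 42.9% → Memorial
St. Luke's wins each case group but Memorial wins overall — the comparison reverses. St. Luke's's patients skew toward critical, which has a lower base rate.

Yes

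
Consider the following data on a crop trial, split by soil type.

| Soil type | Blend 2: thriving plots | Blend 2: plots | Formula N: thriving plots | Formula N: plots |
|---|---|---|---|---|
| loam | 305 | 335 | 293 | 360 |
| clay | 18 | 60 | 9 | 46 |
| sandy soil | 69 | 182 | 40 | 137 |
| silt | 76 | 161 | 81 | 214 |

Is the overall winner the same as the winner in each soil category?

Loam: Blend 2 305/335 = 91.0%, Formula N 293/360 = 81.4% → Blend 2
Clay: Blend 2 18/60 = 30.0%, Formula N 9/46 = 19.6% → Blend 2
Sandy soil: Blend 2 69/182 = 37.9%, Formula N 40/137 = 29.2% → Blend 2
Silt: Blend 2 76/161 = 47.2%, Formula N 81/214 = 37.9% → Blend 2
Overall: Blend 2 468/738 = 63.4%, Formula N 423/757 = 55.9% → Blend 2
Blend 2 wins overall and in every soil group — no reversal.

Yes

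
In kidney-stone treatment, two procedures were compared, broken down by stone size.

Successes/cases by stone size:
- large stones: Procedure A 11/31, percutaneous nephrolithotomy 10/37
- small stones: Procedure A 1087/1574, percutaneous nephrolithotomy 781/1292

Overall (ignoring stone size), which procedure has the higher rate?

Large stones: Procedure A 11/31 = 35.5%, percutaneous nephrolithotomy 10/37 = 27.0% → Procedure A
Small stones: Procedure A 1087/1574 = 69.1%, percutaneous nephrolithotomy 781/1292 = 60.4% → Procedure A
Overall: Procedure A 1098/1605 = 68.4%, percutaneous nephrolithotomy 791/1329 = 59.5% → Procedure A

Procedure A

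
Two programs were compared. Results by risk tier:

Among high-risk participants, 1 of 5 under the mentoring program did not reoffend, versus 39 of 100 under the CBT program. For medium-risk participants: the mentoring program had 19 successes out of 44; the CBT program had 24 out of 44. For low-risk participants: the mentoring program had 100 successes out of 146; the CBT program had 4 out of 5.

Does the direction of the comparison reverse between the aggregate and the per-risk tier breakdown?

High-risk: the mentoring program 1/5 = 20.0%, the CBT program 39/100 = 39.0% → the CBT program
Medium-risk: the mentoring program 19/44 = 43.2%, the CBT program 24/44 = 54.5% → the CBT program
Low-risk: the mentoring program 100/146 = 68.5%, the CBT program 4/5 = 80.0% → the CBT program
Overall: the mentoring program 120/195 = 61.5%, the CBT program 67/149 = 45.0% → the mentoring program
The CBT program wins each risk group but the mentoring program wins overall — the comparison reverses. The CBT program's participants skew toward high-risk, which has a lower base rate.

Yes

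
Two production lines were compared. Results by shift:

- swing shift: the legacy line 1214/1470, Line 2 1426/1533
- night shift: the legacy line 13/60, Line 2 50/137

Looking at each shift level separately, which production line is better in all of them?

Swing shift: the legacy line 1214/1470 = 82.6%, Line 2 1426/1533 = 93.0% → Line 2
Night shift: the legacy line 13/60 = 21.7%, Line 2 50/137 = 36.5% → Line 2
Line 2 has the higher rate in both groups.

Line 2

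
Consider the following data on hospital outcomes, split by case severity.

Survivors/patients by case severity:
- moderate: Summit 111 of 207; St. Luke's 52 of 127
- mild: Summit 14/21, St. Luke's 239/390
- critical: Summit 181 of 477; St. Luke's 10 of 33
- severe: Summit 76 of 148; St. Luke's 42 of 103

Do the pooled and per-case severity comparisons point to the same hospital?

Moderate: Summit 111/207 = 53.6%, St. Luke's 52/127 = 40.9% → Summit
Mild: Summit 14/21 = 66.7%, St. Luke's 239/390 = 61.3% → Summit
Critical: Summit 181/477 = 37.9%, St. Luke's 10/33 = 30.3% → Summit
Severe: Summit 76/148 = 51.4%, St. Luke's 42/103 = 40.8% → Summit
Overall: Summit 382/853 = 44.8%, St. Luke's 343/653 = 52.5% → St. Luke's
Summit wins each case group but St. Luke's wins overall — the comparison reverses. Summit's patients skew toward critical, which has a lower base rate.

No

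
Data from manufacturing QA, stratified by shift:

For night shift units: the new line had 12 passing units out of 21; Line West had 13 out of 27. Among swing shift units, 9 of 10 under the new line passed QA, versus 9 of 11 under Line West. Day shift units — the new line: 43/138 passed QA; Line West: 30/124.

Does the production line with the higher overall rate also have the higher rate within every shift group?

Yes

Night shift: the new line 12/21 = 57.1%, Line West 13/27 = 48.1% → the new line
Swing shift: the new line 9/10 = 90.0%, Line West 9/11 = 81.8% → the new line
Day shift: the new line 43/138 = 31.2%, Line West 30/124 = 24.2% → the new line
Overall: the new line 64/169 = 37.9%, Line West 52/162 = 32.1% → the new line
The new line wins overall and in every shift group — no reversal.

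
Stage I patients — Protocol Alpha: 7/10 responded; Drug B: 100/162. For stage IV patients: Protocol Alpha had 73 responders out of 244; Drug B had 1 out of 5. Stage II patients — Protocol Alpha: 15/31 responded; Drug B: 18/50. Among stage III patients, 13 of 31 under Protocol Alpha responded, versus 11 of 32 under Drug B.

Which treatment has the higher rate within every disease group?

Stage I: Protocol Alpha 7/10 = 70.0%, Drug B 100/162 = 61.7% → Protocol Alpha
Stage IV: Protocol Alpha 73/244 = 29.9%, Drug B 1/5 = 20.0% → Protocol Alpha
Stage II: Protocol Alpha 15/31 = 48.4%, Drug B 18/50 = 36.0% → Protocol Alpha
Stage III: Protocol Alpha 13/31 = 41.9%, Drug B 11/32 = 34.4% → Protocol Alpha
Protocol Alpha has the higher rate in all 4 groups.

Protocol Alpha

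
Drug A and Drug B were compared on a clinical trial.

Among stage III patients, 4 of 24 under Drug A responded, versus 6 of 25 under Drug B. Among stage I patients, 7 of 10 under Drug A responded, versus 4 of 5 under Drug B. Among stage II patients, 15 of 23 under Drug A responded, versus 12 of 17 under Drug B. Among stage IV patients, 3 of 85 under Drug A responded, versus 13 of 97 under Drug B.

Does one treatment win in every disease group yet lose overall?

No

Stage III: Drug A 4/24 = 16.7%, Drug B 6/25 = 24.0% → Drug B
Stage I: Drug A 7/10 = 70.0%, Drug B 4/5 = 80.0% → Drug B
Stage II: Drug A 15/23 = 65.2%, Drug B 12/17 = 70.6% → Drug B
Stage IV: Drug A 3/85 = 3.5%, Drug B 13/97 = 13.4% → Drug B
Overall: Drug A 29/142 = 20.4%, Drug B 35/144 = 24.3% → Drug B
Drug B wins overall and in every disease group — no reversal.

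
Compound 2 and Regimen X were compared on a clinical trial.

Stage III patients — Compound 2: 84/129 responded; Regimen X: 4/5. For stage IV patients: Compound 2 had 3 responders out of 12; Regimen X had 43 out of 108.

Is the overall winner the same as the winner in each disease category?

Stage III: Compound 2 84/129 = 65.1%, Regimen X 4/5 = 80.0% → Regimen X
Stage IV: Compound 2 3/12 = 25.0%, Regimen X 43/108 = 39.8% → Regimen X
Overall: Compound 2 87/141 = 61.7%, Regimen X 47/113 = 41.6% → Compound 2
Regimen X wins each disease group but Compound 2 wins overall — the comparison reverses. Regimen X's patients skew toward stage IV, which has a lower base rate.

No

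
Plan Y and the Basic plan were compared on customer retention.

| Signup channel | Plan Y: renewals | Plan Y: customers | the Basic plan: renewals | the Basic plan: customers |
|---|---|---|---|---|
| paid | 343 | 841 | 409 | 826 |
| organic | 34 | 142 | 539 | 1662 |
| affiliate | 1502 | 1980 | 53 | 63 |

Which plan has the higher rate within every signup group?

Paid: Plan Y 343/841 = 40.8%, the Basic plan 409/826 = 49.5% → the Basic plan
Organic: Plan Y 34/142 = 23.9%, the Basic plan 539/1662 = 32.4% → the Basic plan
Affiliate: Plan Y 1502/1980 = 75.9%, the Basic plan 53/63 = 84.1% → the Basic plan
The Basic plan has the higher rate in all 3 groups.

the Basic plan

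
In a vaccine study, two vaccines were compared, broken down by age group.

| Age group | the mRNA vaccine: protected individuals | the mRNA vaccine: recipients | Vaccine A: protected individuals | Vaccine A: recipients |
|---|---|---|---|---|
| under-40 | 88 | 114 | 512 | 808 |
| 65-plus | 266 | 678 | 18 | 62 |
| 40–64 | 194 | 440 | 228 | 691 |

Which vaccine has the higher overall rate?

Vaccine A

Under-40: the mRNA vaccine 88/114 = 77.2%, Vaccine A 512/808 = 63.4% → the mRNA vaccine
65-plus: the mRNA vaccine 266/678 = 39.2%, Vaccine A 18/62 = 29.0% → the mRNA vaccine
40–64: the mRNA vaccine 194/440 = 44.1%, Vaccine A 228/691 = 33.0% → the mRNA vaccine
Overall: the mRNA vaccine 548/1232 = 44.5%, Vaccine A 758/1561 = 48.6% → Vaccine A
(The mRNA vaccine wins every age group but Vaccine A wins overall — the mRNA vaccine's recipients skew toward the low-rate 65-plus group.)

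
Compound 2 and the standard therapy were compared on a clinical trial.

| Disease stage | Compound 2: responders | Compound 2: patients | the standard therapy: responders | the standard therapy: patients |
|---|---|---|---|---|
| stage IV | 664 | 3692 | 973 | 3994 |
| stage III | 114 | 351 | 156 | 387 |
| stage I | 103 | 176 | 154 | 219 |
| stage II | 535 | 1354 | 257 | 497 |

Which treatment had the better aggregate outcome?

Stage IV: Compound 2 664/3692 = 18.0%, the standard therapy 973/3994 = 24.4% → the standard therapy
Stage III: Compound 2 114/351 = 32.5%, the standard therapy 156/387 = 40.3% → the standard therapy
Stage I: Compound 2 103/176 = 58.5%, the standard therapy 154/219 = 70.3% → the standard therapy
Stage II: Compound 2 535/1354 = 39.5%, the standard therapy 257/497 = 51.7% → the standard therapy
Overall: Compound 2 1416/5573 = 25.4%, the standard therapy 1540/5097 = 30.2% → the standard therapy

the standard therapy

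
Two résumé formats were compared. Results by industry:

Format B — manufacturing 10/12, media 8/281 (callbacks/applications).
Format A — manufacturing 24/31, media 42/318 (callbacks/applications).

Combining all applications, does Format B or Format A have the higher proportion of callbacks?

Format A

Manufacturing: Format B 10/12 = 83.3%, Format A 24/31 = 77.4% → Format B
Media: Format B 8/281 = 2.8%, Format A 42/318 = 13.2% → Format A
Overall: Format B 18/293 = 6.1%, Format A 66/349 = 18.9% → Format A
(Neither sweeps every industry group, but Format A has the higher pooled rate.)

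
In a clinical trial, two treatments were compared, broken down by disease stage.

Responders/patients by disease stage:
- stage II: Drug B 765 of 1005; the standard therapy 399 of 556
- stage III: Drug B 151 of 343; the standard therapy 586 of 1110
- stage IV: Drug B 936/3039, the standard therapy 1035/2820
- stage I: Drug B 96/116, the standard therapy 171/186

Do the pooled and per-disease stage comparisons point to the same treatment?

Stage II: Drug B 765/1005 = 76.1%, the standard therapy 399/556 = 71.8% → Drug B
Stage III: Drug B 151/343 = 44.0%, the standard therapy 586/1110 = 52.8% → the standard therapy
Stage IV: Drug B 936/3039 = 30.8%, the standard therapy 1035/2820 = 36.7% → the standard therapy
Stage I: Drug B 96/116 = 82.8%, the standard therapy 171/186 = 91.9% → the standard therapy
Overall: Drug B 1948/4503 = 43.3%, the standard therapy 2191/4672 = 46.9% → the standard therapy
Neither sweeps: Drug B wins 1 of 4 groups, the standard therapy wins 3. The standard therapy wins overall but not every group — no Simpson reversal.

No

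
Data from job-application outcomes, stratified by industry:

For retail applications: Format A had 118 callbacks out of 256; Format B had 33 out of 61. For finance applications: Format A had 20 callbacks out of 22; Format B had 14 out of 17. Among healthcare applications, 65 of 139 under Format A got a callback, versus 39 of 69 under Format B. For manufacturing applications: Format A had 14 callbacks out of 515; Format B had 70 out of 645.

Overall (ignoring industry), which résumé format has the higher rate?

Format A

Retail: Format A 118/256 = 46.1%, Format B 33/61 = 54.1% → Format B
Finance: Format A 20/22 = 90.9%, Format B 14/17 = 82.4% → Format A
Healthcare: Format A 65/139 = 46.8%, Format B 39/69 = 56.5% → Format B
Manufacturing: Format A 14/515 = 2.7%, Format B 70/645 = 10.9% → Format B
Overall: Format A 217/932 = 23.3%, Format B 156/792 = 19.7% → Format A
(Neither sweeps every industry group, but Format A has the higher pooled rate.)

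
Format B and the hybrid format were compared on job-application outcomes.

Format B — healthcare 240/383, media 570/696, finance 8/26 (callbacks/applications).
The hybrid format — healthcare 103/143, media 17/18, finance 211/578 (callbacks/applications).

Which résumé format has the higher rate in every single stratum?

Healthcare: Format B 240/383 = 62.7%, the hybrid format 103/143 = 72.0% → the hybrid format
Media: Format B 570/696 = 81.9%, the hybrid format 17/18 = 94.4% → the hybrid format
Finance: Format B 8/26 = 30.8%, the hybrid format 211/578 = 36.5% → the hybrid format
The hybrid format has the higher rate in all 3 groups.

the hybrid format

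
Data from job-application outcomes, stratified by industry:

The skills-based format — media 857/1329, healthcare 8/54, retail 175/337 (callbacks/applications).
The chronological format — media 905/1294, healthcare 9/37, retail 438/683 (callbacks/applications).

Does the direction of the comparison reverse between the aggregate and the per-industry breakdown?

Media: the skills-based format 857/1329 = 64.5%, the chronological format 905/1294 = 69.9% → the chronological format
Healthcare: the skills-based format 8/54 = 14.8%, the chronological format 9/37 = 24.3% → the chronological format
Retail: the skills-based format 175/337 = 51.9%, the chronological format 438/683 = 64.1% → the chronological format
Overall: the skills-based format 1040/1720 = 60.5%, the chronological format 1352/2014 = 67.1% → the chronological format
The chronological format wins overall and in every industry group — no reversal.

No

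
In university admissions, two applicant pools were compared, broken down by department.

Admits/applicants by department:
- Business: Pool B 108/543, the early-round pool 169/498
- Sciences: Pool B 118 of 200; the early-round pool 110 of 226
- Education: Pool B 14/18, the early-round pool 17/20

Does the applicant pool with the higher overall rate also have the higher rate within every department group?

Business: Pool B 108/543 = 19.9%, the early-round pool 169/498 = 33.9% → the early-round pool
Sciences: Pool B 118/200 = 59.0%, the early-round pool 110/226 = 48.7% → Pool B
Education: Pool B 14/18 = 77.8%, the early-round pool 17/20 = 85.0% → the early-round pool
Overall: Pool B 240/761 = 31.5%, the early-round pool 296/744 = 39.8% → the early-round pool
Neither sweeps: Pool B wins 1 of 3 groups, the early-round pool wins 2. The early-round pool wins overall but not every group — no Simpson reversal.

No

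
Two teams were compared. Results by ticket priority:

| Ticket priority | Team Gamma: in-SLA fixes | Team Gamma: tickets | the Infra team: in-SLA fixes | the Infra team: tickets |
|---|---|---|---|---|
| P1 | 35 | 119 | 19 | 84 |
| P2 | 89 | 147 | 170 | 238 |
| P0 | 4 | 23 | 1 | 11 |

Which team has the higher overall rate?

P1: Team Gamma 35/119 = 29.4%, the Infra team 19/84 = 22.6% → Team Gamma
P2: Team Gamma 89/147 = 60.5%, the Infra team 170/238 = 71.4% → the Infra team
P0: Team Gamma 4/23 = 17.4%, the Infra team 1/11 = 9.1% → Team Gamma
Overall: Team Gamma 128/289 = 44.3%, the Infra team 190/333 = 57.1% → the Infra team
(Neither sweeps every ticket group, but the Infra team has the higher pooled rate.)

the Infra team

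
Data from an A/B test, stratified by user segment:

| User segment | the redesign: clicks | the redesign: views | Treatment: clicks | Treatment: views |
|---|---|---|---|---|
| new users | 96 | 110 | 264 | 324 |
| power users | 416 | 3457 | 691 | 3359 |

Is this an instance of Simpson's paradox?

No

New users: the redesign 96/110 = 87.3%, Treatment 264/324 = 81.5% → the redesign
Power users: the redesign 416/3457 = 12.0%, Treatment 691/3359 = 20.6% → Treatment
Overall: the redesign 512/3567 = 14.4%, Treatment 955/3683 = 25.9% → Treatment
Neither sweeps: the redesign wins 1 of 2 groups, Treatment wins 1. Treatment wins overall but not every group — no Simpson reversal.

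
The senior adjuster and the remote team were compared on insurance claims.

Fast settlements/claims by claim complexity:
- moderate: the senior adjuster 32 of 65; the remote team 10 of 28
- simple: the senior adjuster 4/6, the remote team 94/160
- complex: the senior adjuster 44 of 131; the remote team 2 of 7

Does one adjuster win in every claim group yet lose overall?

Moderate: the senior adjuster 32/65 = 49.2%, the remote team 10/28 = 35.7% → the senior adjuster
Simple: the senior adjuster 4/6 = 66.7%, the remote team 94/160 = 58.8% → the senior adjuster
Complex: the senior adjuster 44/131 = 33.6%, the remote team 2/7 = 28.6% → the senior adjuster
Overall: the senior adjuster 80/202 = 39.6%, the remote team 106/195 = 54.4% → the remote team
The senior adjuster wins each claim group but the remote team wins overall — the comparison reverses. The senior adjuster's claims skew toward complex, which has a lower base rate.

Yes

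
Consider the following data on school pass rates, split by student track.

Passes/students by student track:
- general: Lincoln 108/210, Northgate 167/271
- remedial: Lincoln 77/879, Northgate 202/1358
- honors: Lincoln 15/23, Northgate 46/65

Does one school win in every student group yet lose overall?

General: Lincoln 108/210 = 51.4%, Northgate 167/271 = 61.6% → Northgate
Remedial: Lincoln 77/879 = 8.8%, Northgate 202/1358 = 14.9% → Northgate
Honors: Lincoln 15/23 = 65.2%, Northgate 46/65 = 70.8% → Northgate
Overall: Lincoln 200/1112 = 18.0%, Northgate 415/1694 = 24.5% → Northgate
Northgate wins overall and in every student group — no reversal.

No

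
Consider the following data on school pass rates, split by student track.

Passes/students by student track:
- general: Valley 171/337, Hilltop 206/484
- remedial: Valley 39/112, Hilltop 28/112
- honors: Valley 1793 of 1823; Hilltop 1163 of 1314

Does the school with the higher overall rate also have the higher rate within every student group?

General: Valley 171/337 = 50.7%, Hilltop 206/484 = 42.6% → Valley
Remedial: Valley 39/112 = 34.8%, Hilltop 28/112 = 25.0% → Valley
Honors: Valley 1793/1823 = 98.4%, Hilltop 1163/1314 = 88.5% → Valley
Overall: Valley 2003/2272 = 88.2%, Hilltop 1397/1910 = 73.1% → Valley
Valley wins overall and in every student group — no reversal.

Yes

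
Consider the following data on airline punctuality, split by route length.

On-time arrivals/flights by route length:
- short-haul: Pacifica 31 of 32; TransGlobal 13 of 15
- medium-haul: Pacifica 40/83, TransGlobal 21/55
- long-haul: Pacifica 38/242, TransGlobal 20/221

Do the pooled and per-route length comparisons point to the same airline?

Yes

Short-haul: Pacifica 31/32 = 96.9%, TransGlobal 13/15 = 86.7% → Pacifica
Medium-haul: Pacifica 40/83 = 48.2%, TransGlobal 21/55 = 38.2% → Pacifica
Long-haul: Pacifica 38/242 = 15.7%, TransGlobal 20/221 = 9.0% → Pacifica
Overall: Pacifica 109/357 = 30.5%, TransGlobal 54/291 = 18.6% → Pacifica
Pacifica wins overall and in every route group — no reversal.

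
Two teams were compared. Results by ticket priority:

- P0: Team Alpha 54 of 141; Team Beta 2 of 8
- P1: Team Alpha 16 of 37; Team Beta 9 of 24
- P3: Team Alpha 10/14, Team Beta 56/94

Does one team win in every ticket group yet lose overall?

P0: Team Alpha 54/141 = 38.3%, Team Beta 2/8 = 25.0% → Team Alpha
P1: Team Alpha 16/37 = 43.2%, Team Beta 9/24 = 37.5% → Team Alpha
P3: Team Alpha 10/14 = 71.4%, Team Beta 56/94 = 59.6% → Team Alpha
Overall: Team Alpha 80/192 = 41.7%, Team Beta 67/126 = 53.2% → Team Beta
Team Alpha wins each ticket group but Team Beta wins overall — the comparison reverses. Team Alpha's tickets skew toward P0, which has a lower base rate.

Yes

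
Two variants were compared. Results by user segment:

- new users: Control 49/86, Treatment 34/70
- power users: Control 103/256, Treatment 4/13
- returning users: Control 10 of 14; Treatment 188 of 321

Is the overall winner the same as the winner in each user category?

New users: Control 49/86 = 57.0%, Treatment 34/70 = 48.6% → Control
Power users: Control 103/256 = 40.2%, Treatment 4/13 = 30.8% → Control
Returning users: Control 10/14 = 71.4%, Treatment 188/321 = 58.6% → Control
Overall: Control 162/356 = 45.5%, Treatment 226/404 = 55.9% → Treatment
Control wins each user group but Treatment wins overall — the comparison reverses. Control's views skew toward power users, which has a lower base rate.

No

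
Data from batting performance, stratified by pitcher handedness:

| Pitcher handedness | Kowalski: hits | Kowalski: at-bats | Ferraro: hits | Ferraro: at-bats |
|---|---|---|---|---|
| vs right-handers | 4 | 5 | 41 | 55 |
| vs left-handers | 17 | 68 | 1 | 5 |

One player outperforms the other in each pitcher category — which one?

Vs right-handers: Kowalski 4/5 = 80.0%, Ferraro 41/55 = 74.5% → Kowalski
Vs left-handers: Kowalski 17/68 = 25.0%, Ferraro 1/5 = 20.0% → Kowalski
Kowalski has the higher rate in both groups.

Kowalski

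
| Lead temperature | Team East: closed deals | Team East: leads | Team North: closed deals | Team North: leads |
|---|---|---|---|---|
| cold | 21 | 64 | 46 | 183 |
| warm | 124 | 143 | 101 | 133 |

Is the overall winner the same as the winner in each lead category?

Yes

Cold: Team East 21/64 = 32.8%, Team North 46/183 = 25.1% → Team East
Warm: Team East 124/143 = 86.7%, Team North 101/133 = 75.9% → Team East
Overall: Team East 145/207 = 70.0%, Team North 147/316 = 46.5% → Team East
Team East wins overall and in every lead group — no reversal.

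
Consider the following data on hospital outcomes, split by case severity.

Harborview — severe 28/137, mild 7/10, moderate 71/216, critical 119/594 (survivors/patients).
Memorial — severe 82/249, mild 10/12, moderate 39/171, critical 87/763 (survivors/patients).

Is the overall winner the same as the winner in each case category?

Severe: Harborview 28/137 = 20.4%, Memorial 82/249 = 32.9% → Memorial
Mild: Harborview 7/10 = 70.0%, Memorial 10/12 = 83.3% → Memorial
Moderate: Harborview 71/216 = 32.9%, Memorial 39/171 = 22.8% → Harborview
Critical: Harborview 119/594 = 20.0%, Memorial 87/763 = 11.4% → Harborview
Overall: Harborview 225/957 = 23.5%, Memorial 218/1195 = 18.2% → Harborview
Neither sweeps: Harborview wins 2 of 4 groups, Memorial wins 2. Harborview wins overall but not every group — no Simpson reversal.

No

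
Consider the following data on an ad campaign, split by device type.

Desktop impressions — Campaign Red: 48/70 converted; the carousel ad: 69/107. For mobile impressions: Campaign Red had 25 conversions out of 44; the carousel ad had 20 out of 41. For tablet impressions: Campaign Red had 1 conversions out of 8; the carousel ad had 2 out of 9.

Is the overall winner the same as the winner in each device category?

No

Desktop: Campaign Red 48/70 = 68.6%, the carousel ad 69/107 = 64.5% → Campaign Red
Mobile: Campaign Red 25/44 = 56.8%, the carousel ad 20/41 = 48.8% → Campaign Red
Tablet: Campaign Red 1/8 = 12.5%, the carousel ad 2/9 = 22.2% → the carousel ad
Overall: Campaign Red 74/122 = 60.7%, the carousel ad 91/157 = 58.0% → Campaign Red
Neither sweeps: Campaign Red wins 2 of 3 groups, the carousel ad wins 1. Campaign Red wins overall but not every group — no Simpson reversal.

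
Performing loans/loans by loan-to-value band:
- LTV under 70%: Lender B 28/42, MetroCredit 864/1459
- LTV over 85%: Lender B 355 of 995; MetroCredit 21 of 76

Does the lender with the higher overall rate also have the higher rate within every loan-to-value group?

No

LTV under 70%: Lender B 28/42 = 66.7%, MetroCredit 864/1459 = 59.2% → Lender B
LTV over 85%: Lender B 355/995 = 35.7%, MetroCredit 21/76 = 27.6% → Lender B
Overall: Lender B 383/1037 = 36.9%, MetroCredit 885/1535 = 57.7% → MetroCredit
Lender B wins each loan-to-value group but MetroCredit wins overall — the comparison reverses. Lender B's loans skew toward LTV over 85%, which has a lower base rate.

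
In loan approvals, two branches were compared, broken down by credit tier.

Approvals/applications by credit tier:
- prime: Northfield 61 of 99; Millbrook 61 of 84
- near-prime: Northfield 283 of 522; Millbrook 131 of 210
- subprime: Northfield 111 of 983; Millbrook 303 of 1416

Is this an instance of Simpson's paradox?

No

Prime: Northfield 61/99 = 61.6%, Millbrook 61/84 = 72.6% → Millbrook
Near-prime: Northfield 283/522 = 54.2%, Millbrook 131/210 = 62.4% → Millbrook
Subprime: Northfield 111/983 = 11.3%, Millbrook 303/1416 = 21.4% → Millbrook
Overall: Northfield 455/1604 = 28.4%, Millbrook 495/1710 = 28.9% → Millbrook
Millbrook wins overall and in every credit group — no reversal.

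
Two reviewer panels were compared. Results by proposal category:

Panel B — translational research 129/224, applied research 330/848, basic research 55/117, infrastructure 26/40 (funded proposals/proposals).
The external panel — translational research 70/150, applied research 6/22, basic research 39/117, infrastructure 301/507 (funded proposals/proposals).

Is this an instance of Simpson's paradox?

Translational research: Panel B 129/224 = 57.6%, the external panel 70/150 = 46.7% → Panel B
Applied research: Panel B 330/848 = 38.9%, the external panel 6/22 = 27.3% → Panel B
Basic research: Panel B 55/117 = 47.0%, the external panel 39/117 = 33.3% → Panel B
Infrastructure: Panel B 26/40 = 65.0%, the external panel 301/507 = 59.4% → Panel B
Overall: Panel B 540/1229 = 43.9%, the external panel 416/796 = 52.3% → the external panel
Panel B wins each proposal group but the external panel wins overall — the comparison reverses. Panel B's proposals skew toward applied research, which has a lower base rate.

Yes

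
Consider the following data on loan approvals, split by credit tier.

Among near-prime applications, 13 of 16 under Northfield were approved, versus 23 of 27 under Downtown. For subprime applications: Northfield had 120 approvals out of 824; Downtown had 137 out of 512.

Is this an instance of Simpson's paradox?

Near-prime: Northfield 13/16 = 81.2%, Downtown 23/27 = 85.2% → Downtown
Subprime: Northfield 120/824 = 14.6%, Downtown 137/512 = 26.8% → Downtown
Overall: Northfield 133/840 = 15.8%, Downtown 160/539 = 29.7% → Downtown
Downtown wins overall and in every credit group — no reversal.

No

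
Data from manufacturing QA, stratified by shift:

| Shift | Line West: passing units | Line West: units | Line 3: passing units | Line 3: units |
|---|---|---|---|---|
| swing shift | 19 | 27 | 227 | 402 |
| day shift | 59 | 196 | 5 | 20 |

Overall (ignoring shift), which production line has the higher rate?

Swing shift: Line West 19/27 = 70.4%, Line 3 227/402 = 56.5% → Line West
Day shift: Line West 59/196 = 30.1%, Line 3 5/20 = 25.0% → Line West
Overall: Line West 78/223 = 35.0%, Line 3 232/422 = 55.0% → Line 3
(Line West wins every shift group but Line 3 wins overall — Line West's units skew toward the low-rate day shift group.)

Line 3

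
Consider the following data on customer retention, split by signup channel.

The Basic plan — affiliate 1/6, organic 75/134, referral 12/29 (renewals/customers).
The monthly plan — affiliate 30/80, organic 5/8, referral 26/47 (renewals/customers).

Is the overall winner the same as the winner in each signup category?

No

Affiliate: the Basic plan 1/6 = 16.7%, the monthly plan 30/80 = 37.5% → the monthly plan
Organic: the Basic plan 75/134 = 56.0%, the monthly plan 5/8 = 62.5% → the monthly plan
Referral: the Basic plan 12/29 = 41.4%, the monthly plan 26/47 = 55.3% → the monthly plan
Overall: the Basic plan 88/169 = 52.1%, the monthly plan 61/135 = 45.2% → the Basic plan
The monthly plan wins each signup group but the Basic plan wins overall — the comparison reverses. The monthly plan's customers skew toward affiliate, which has a lower base rate.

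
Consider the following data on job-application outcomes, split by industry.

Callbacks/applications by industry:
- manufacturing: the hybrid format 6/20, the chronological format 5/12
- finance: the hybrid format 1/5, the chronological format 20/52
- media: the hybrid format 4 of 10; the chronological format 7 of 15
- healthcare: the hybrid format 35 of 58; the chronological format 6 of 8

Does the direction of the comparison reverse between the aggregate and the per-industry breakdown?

Yes

Manufacturing: the hybrid format 6/20 = 30.0%, the chronological format 5/12 = 41.7% → the chronological format
Finance: the hybrid format 1/5 = 20.0%, the chronological format 20/52 = 38.5% → the chronological format
Media: the hybrid format 4/10 = 40.0%, the chronological format 7/15 = 46.7% → the chronological format
Healthcare: the hybrid format 35/58 = 60.3%, the chronological format 6/8 = 75.0% → the chronological format
Overall: the hybrid format 46/93 = 49.5%, the chronological format 38/87 = 43.7% → the hybrid format
The chronological format wins each industry group but the hybrid format wins overall — the comparison reverses. The chronological format's applications skew toward finance, which has a lower base rate.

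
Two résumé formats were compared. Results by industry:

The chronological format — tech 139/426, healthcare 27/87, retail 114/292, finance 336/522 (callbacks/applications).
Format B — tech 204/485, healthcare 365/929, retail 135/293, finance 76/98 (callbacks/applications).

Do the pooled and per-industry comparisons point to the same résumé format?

No

Tech: the chronological format 139/426 = 32.6%, Format B 204/485 = 42.1% → Format B
Healthcare: the chronological format 27/87 = 31.0%, Format B 365/929 = 39.3% → Format B
Retail: the chronological format 114/292 = 39.0%, Format B 135/293 = 46.1% → Format B
Finance: the chronological format 336/522 = 64.4%, Format B 76/98 = 77.6% → Format B
Overall: the chronological format 616/1327 = 46.4%, Format B 780/1805 = 43.2% → the chronological format
Format B wins each industry group but the chronological format wins overall — the comparison reverses. Format B's applications skew toward healthcare, which has a lower base rate.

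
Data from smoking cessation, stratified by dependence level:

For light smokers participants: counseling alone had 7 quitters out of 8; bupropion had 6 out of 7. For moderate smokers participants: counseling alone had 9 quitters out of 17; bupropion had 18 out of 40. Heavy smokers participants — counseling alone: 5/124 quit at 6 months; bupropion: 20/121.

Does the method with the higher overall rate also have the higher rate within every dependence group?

Light smokers: counseling alone 7/8 = 87.5%, bupropion 6/7 = 85.7% → counseling alone
Moderate smokers: counseling alone 9/17 = 52.9%, bupropion 18/40 = 45.0% → counseling alone
Heavy smokers: counseling alone 5/124 = 4.0%, bupropion 20/121 = 16.5% → bupropion
Overall: counseling alone 21/149 = 14.1%, bupropion 44/168 = 26.2% → bupropion
Neither sweeps: counseling alone wins 2 of 3 groups, bupropion wins 1. Bupropion wins overall but not every group — no Simpson reversal.

No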